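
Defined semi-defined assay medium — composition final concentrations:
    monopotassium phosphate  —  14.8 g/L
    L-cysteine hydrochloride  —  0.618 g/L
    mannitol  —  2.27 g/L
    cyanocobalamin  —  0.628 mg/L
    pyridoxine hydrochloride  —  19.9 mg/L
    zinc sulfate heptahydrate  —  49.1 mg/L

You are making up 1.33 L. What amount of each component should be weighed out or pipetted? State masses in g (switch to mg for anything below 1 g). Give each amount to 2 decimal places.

Working volume: 1.33 L.
monopotassium phosphate: 14.8 g/L × 1.33 L = 19.68 g
L-cysteine hydrochloride: 0.618 g/L × 1.33 L = 0.82194 g = 821.94 mg
mannitol: 2.27 g/L × 1.33 L = 3.02 g
cyanocobalamin: 0.628 mg/L × 1.33 L = 0.84 mg
pyridoxine hydrochloride: 19.9 mg/L × 1.33 L = 26.47 mg
zinc sulfate heptahydrate: 49.1 mg/L × 1.33 L = 65.30 mg

monopotassium phosphate 19.68 g; L-cysteine hydrochloride 821.94 mg; mannitol 3.02 g; cyanocobalamin 0.84 mg; pyridoxine hydrochloride 26.47 mg; zinc sulfate heptahydrate 65.30 mg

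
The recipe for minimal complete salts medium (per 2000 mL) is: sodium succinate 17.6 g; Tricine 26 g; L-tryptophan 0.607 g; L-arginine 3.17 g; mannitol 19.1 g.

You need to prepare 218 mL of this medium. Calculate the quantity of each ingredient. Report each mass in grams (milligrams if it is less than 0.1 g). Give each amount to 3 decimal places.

sodium succinate 1.918 g; Tricine 2.834 g; L-tryptophan 66.163 mg; L-arginine 0.346 g; mannitol 2.082 g

Ratio of target to recipe volume: 218 / 2000 = 0.109.
sodium succinate: 17.6 g × (218 mL / 2000 mL) = 1.918 g
Tricine: 26 g × (218 mL / 2000 mL) = 2.834 g
L-tryptophan: 0.607 g × (218 mL / 2000 mL) = 0.066163 g = 66.163 mg
L-arginine: 3.17 g × (218 mL / 2000 mL) = 0.346 g
mannitol: 19.1 g × (218 mL / 2000 mL) = 2.082 g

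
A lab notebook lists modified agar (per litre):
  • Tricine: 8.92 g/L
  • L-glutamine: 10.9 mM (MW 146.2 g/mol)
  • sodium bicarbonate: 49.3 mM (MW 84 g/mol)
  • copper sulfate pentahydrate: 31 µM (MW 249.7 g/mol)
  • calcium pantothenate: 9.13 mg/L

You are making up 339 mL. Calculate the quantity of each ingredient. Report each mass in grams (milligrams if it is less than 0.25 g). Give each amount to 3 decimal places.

Scale factor relative to 1 L: 0.339.
Tricine: 8.92 g/L × 0.339 L = 3.024 g
L-glutamine: 10.9 mmol/L × 146.2 g/mol × 0.339 L ÷ 1000 = 0.540 g
sodium bicarbonate: 49.3 mmol/L × 84 g/mol × 0.339 L ÷ 1000 = 1.404 g
copper sulfate pentahydrate: 31 µmol/L × 249.7 g/mol × 0.339 L ÷ 1000 = 2.624 mg
calcium pantothenate: 9.13 mg/L × 0.339 L = 3.095 mg

Tricine 3.024 g; L-glutamine 0.540 g; sodium bicarbonate 1.404 g; copper sulfate pentahydrate 2.624 mg; calcium pantothenate 3.095 mg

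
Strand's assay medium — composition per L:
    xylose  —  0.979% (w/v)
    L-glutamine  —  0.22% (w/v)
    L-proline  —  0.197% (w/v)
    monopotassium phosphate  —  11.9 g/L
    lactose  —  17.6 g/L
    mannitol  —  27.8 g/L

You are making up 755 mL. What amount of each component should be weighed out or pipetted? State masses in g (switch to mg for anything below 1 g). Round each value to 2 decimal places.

Target volume = 755 mL = 0.755 L.
xylose: 0.979% w/v = 9.79 g/L → 9.79 × 0.755 L = 7.39 g
L-glutamine: 0.22% w/v = 2.2 g/L → 2.2 × 0.755 L = 1.66 g
L-proline: 0.197 g per 100 mL × 755 mL ÷ 100 = 1.49 g
monopotassium phosphate: 11.9 g/L × 0.755 L = 8.98 g
lactose: 17.6 g/L × 0.755 L = 13.29 g
mannitol: 27.8 g/L × 0.755 L = 20.99 g

xylose 7.39 g; L-glutamine 1.66 g; L-proline 1.49 g; monopotassium phosphate 8.98 g; lactose 13.29 g; mannitol 20.99 g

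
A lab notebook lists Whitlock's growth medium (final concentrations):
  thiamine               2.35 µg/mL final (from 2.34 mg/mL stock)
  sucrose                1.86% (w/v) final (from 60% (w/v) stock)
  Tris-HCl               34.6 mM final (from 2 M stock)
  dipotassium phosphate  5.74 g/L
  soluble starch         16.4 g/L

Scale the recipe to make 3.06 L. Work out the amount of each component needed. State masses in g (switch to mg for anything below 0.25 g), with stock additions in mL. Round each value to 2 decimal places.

thiamine 3.07 mL; sucrose 94.86 mL; Tris-HCl 52.94 mL; dipotassium phosphate 17.56 g; soluble starch 50.18 g

Scale factor relative to 1 L: 3.06.
thiamine: dilute stock: 2.35 µg/mL × 3060 mL ÷ 2340 µg/mL = 3.07 mL
sucrose: V = C2·V2/C1 = 1.86% ÷ 60% × 3060 mL = 94.86 mL
Tris-HCl: C1V1 = C2V2 → 34.6 mM × 3060 mL ÷ 2000 mM = 52.94 mL
dipotassium phosphate: 5.74 g/L × 3.06 L = 17.56 g
soluble starch: 16.4 g/L × 3.06 L = 50.18 g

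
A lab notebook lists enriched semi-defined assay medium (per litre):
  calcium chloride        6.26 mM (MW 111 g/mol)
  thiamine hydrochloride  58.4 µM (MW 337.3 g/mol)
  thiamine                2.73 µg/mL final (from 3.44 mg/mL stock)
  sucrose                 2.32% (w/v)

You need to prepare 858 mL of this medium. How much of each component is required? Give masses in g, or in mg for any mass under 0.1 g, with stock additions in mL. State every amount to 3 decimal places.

Target volume = 858 mL = 0.858 L.
calcium chloride: 6.26 mmol/L × 111 g/mol × 0.858 L ÷ 1000 = 0.596 g
thiamine hydrochloride: 58.4 µmol/L × 337.3 g/mol × 0.858 L ÷ 1000 = 16.901 mg
thiamine: C1V1 = C2V2 → 2.73 µg/mL × 858 mL ÷ 3440 µg/mL = 0.681 mL
sucrose: 2.32 g per 100 mL × 858 mL ÷ 100 = 19.906 g

calcium chloride 0.596 g; thiamine hydrochloride 16.901 mg; thiamine 0.681 mL; sucrose 19.906 g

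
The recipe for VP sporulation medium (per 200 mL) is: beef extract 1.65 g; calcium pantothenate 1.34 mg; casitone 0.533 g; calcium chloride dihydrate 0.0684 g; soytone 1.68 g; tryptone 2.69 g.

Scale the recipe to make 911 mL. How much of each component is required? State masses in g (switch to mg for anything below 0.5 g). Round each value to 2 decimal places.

Scale factor = 911 mL / 200 mL = 4.555.
beef extract: 1.65 g × (911 mL / 200 mL) = 7.52 g
calcium pantothenate: 1.34 mg × (911 mL / 200 mL) = 6.10 mg
casitone: 0.533 g × (911 mL / 200 mL) = 2.43 g
calcium chloride dihydrate: 0.0684 g × (911 mL / 200 mL) = 0.311562 g = 311.56 mg
soytone: 1.68 g × (911 mL / 200 mL) = 7.65 g
tryptone: 2.69 g × (911 mL / 200 mL) = 12.25 g

beef extract 7.52 g; calcium pantothenate 6.10 mg; casitone 2.43 g; calcium chloride dihydrate 311.56 mg; soytone 7.65 g; tryptone 12.25 g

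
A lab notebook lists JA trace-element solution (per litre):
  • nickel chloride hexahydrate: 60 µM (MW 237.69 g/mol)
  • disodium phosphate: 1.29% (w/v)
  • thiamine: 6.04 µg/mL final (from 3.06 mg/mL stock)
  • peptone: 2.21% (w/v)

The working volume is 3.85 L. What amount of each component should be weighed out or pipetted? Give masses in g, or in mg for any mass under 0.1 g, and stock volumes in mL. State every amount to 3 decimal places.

Scale factor relative to 1 L: 3.85.
nickel chloride hexahydrate: 60 µmol/L × 237.69 g/mol × 3.85 L ÷ 1000 = 54.906 mg
disodium phosphate: 1.29 g per 100 mL × 3850 mL ÷ 100 = 49.665 g
thiamine: C1V1 = C2V2 → 6.04 µg/mL × 3850 mL ÷ 3060 µg/mL = 7.599 mL
peptone: 2.21 g per 100 mL × 3850 mL ÷ 100 = 85.085 g

nickel chloride hexahydrate 54.906 mg; disodium phosphate 49.665 g; thiamine 7.599 mL; peptone 85.085 g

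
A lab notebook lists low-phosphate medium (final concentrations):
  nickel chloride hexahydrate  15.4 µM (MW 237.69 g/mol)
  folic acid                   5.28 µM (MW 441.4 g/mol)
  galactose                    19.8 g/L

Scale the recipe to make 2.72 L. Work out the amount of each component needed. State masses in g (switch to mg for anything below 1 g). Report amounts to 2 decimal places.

Working volume: 2.72 L.
nickel chloride hexahydrate: 15.4 µmol/L × 237.69 g/mol × 2.72 L ÷ 1000 = 9.96 mg
folic acid: 5.28 µmol/L × 441.4 g/mol × 2.72 L ÷ 1000 = 6.34 mg
galactose: 19.8 g/L × 2.72 L = 53.86 g

nickel chloride hexahydrate 9.96 mg; folic acid 6.34 mg; galactose 53.86 g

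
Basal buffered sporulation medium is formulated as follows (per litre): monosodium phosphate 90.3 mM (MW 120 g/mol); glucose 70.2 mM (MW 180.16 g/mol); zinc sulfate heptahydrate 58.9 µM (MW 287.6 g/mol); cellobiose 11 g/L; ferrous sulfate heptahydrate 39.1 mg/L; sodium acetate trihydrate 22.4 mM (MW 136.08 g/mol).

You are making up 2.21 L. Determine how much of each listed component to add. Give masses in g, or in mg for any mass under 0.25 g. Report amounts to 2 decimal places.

Scale factor relative to 1 L: 2.21.
monosodium phosphate: 90.3 mmol/L × 120 g/mol × 2.21 L ÷ 1000 = 23.95 g
glucose: 70.2 mmol/L × 180.16 g/mol × 2.21 L ÷ 1000 = 27.95 g
zinc sulfate heptahydrate: 58.9 µmol/L × 287.6 g/mol × 2.21 L ÷ 1000 = 37.44 mg
cellobiose: 11 g/L × 2.21 L = 24.31 g
ferrous sulfate heptahydrate: 39.1 mg/L × 2.21 L = 86.41 mg
sodium acetate trihydrate: 22.4 mmol/L × 136.08 g/mol × 2.21 L ÷ 1000 = 6.74 g

monosodium phosphate 23.95 g; glucose 27.95 g; zinc sulfate heptahydrate 37.44 mg; cellobiose 24.31 g; ferrous sulfate heptahydrate 86.41 mg; sodium acetate trihydrate 6.74 g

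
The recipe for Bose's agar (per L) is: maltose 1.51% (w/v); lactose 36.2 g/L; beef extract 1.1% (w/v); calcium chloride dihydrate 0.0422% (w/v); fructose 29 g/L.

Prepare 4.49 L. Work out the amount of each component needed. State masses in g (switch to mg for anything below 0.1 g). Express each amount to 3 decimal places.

maltose 67.799 g; lactose 162.538 g; beef extract 49.390 g; calcium chloride dihydrate 1.895 g; fructose 130.210 g

Working volume: 4.49 L.
maltose: 1.51% w/v = 15.1 g/L → 15.1 × 4.49 L = 67.799 g
lactose: 36.2 g/L × 4.49 L = 162.538 g
beef extract: 1.1% w/v = 11 g/L → 11 × 4.49 L = 49.390 g
calcium chloride dihydrate: 0.0422 g per 100 mL × 4490 mL ÷ 100 = 1.895 g
fructose: 29 g/L × 4.49 L = 130.210 g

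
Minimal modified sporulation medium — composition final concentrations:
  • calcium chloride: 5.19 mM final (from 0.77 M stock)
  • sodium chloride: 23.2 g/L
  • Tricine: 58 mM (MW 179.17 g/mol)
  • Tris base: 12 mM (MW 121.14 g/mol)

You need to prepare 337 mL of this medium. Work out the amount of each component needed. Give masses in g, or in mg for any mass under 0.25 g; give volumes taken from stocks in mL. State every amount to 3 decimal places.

calcium chloride 2.271 mL; sodium chloride 7.818 g; Tricine 3.502 g; Tris base 0.490 g

Target volume = 337 mL = 0.337 L.
calcium chloride: V = C2·V2/C1 = 5.19 mM × 337 mL ÷ 770 mM = 2.271 mL
sodium chloride: 23.2 g/L × 0.337 L = 7.818 g
Tricine: 58 mmol/L × 179.17 g/mol × 0.337 L ÷ 1000 = 3.502 g
Tris base: 12 mmol/L × 121.14 g/mol × 0.337 L ÷ 1000 = 0.490 g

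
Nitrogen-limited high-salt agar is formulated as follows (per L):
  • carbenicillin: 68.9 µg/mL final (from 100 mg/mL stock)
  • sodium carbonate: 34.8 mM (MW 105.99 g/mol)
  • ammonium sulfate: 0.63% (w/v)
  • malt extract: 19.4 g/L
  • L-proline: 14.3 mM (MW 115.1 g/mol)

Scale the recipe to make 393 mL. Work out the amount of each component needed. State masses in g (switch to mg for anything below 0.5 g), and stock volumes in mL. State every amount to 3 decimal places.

Target volume = 393 mL = 0.393 L.
carbenicillin: dilute stock: 68.9 µg/mL × 393 mL ÷ 100000 µg/mL = 0.271 mL
sodium carbonate: 34.8 mmol/L × 105.99 g/mol × 0.393 L ÷ 1000 = 1.450 g
ammonium sulfate: 0.63 g per 100 mL × 393 mL ÷ 100 = 2.476 g
malt extract: 19.4 g/L × 0.393 L = 7.624 g
L-proline: 14.3 mmol/L × 115.1 g/mol × 0.393 L ÷ 1000 = 0.647 g

carbenicillin 0.271 mL; sodium carbonate 1.450 g; ammonium sulfate 2.476 g; malt extract 7.624 g; L-proline 0.647 g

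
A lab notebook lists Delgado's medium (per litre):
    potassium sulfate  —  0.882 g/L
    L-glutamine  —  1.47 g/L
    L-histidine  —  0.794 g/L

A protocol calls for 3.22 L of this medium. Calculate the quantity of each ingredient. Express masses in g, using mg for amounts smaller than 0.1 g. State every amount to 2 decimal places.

potassium sulfate 2.84 g; L-glutamine 4.73 g; L-histidine 2.56 g

Working volume: 3.22 L.
potassium sulfate: 0.882 g/L × 3.22 L = 2.84 g
L-glutamine: 1.47 g/L × 3.22 L = 4.73 g
L-histidine: 0.794 g/L × 3.22 L = 2.56 g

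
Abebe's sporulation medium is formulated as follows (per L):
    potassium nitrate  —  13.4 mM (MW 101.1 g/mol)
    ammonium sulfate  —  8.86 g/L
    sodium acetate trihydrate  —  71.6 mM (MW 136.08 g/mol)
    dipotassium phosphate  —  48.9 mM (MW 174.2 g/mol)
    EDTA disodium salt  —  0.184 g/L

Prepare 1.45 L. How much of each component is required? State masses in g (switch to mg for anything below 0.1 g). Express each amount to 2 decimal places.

potassium nitrate 1.96 g; ammonium sulfate 12.85 g; sodium acetate trihydrate 14.13 g; dipotassium phosphate 12.35 g; EDTA disodium salt 0.27 g

Scale factor relative to 1 L: 1.45.
potassium nitrate: 13.4 mmol/L × 101.1 g/mol × 1.45 L ÷ 1000 = 1.96 g
ammonium sulfate: 8.86 g/L × 1.45 L = 12.85 g
sodium acetate trihydrate: 71.6 mmol/L × 136.08 g/mol × 1.45 L ÷ 1000 = 14.13 g
dipotassium phosphate: 48.9 mmol/L × 174.2 g/mol × 1.45 L ÷ 1000 = 12.35 g
EDTA disodium salt: 0.184 g/L × 1.45 L = 0.27 g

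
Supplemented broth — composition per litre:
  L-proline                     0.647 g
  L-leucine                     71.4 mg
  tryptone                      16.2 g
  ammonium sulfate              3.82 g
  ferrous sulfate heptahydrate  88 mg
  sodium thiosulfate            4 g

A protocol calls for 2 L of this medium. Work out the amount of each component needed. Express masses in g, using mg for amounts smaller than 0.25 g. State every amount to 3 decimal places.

L-proline 1.294 g; L-leucine 142.800 mg; tryptone 32.400 g; ammonium sulfate 7.640 g; ferrous sulfate heptahydrate 176.000 mg; sodium thiosulfate 8.000 g

Ratio of target to recipe volume: 2000 / 1000 = 2.
L-proline: 0.647 g × (2000 mL / 1000 mL) = 1.294 g
L-leucine: 71.4 mg × (2000 mL / 1000 mL) = 142.800 mg
tryptone: 16.2 g × (2000 mL / 1000 mL) = 32.400 g
ammonium sulfate: 3.82 g × (2000 mL / 1000 mL) = 7.640 g
ferrous sulfate heptahydrate: 88 mg × (2000 mL / 1000 mL) = 176.000 mg
sodium thiosulfate: 4 g × (2000 mL / 1000 mL) = 8.000 g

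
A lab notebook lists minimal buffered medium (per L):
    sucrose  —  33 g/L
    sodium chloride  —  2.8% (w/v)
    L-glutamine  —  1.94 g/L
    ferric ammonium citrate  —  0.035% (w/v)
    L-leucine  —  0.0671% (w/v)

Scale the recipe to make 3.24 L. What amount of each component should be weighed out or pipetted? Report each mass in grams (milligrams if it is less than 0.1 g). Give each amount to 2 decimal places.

Working volume: 3.24 L.
sucrose: 33 g/L × 3.24 L = 106.92 g
sodium chloride: 2.8 g per 100 mL × 3240 mL ÷ 100 = 90.72 g
L-glutamine: 1.94 g/L × 3.24 L = 6.29 g
ferric ammonium citrate: 0.035 g per 100 mL × 3240 mL ÷ 100 = 1.13 g
L-leucine: 0.0671 g per 100 mL × 3240 mL ÷ 100 = 2.17 g

sucrose 106.92 g; sodium chloride 90.72 g; L-glutamine 6.29 g; ferric ammonium citrate 1.13 g; L-leucine 2.17 g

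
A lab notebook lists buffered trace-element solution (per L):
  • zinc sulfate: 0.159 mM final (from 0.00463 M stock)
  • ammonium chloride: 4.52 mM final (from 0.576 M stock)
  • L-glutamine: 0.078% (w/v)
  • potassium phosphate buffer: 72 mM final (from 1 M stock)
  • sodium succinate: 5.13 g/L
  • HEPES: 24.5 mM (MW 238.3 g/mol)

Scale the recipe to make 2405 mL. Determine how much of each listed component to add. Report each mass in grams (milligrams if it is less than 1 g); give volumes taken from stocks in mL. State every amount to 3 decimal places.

Working volume: 2405 mL = 2.405 L.
zinc sulfate: V = C2·V2/C1 = 0.159 mM × 2405 mL ÷ 4.63 mM = 82.591 mL
ammonium chloride: dilute stock: 4.52 mM × 2405 mL ÷ 576 mM = 18.873 mL
L-glutamine: 0.078 g per 100 mL × 2405 mL ÷ 100 = 1.876 g
potassium phosphate buffer: dilute stock: 72 mM × 2405 mL ÷ 1000 mM = 173.160 mL
sodium succinate: 5.13 g/L × 2.405 L = 12.338 g
HEPES: 24.5 mmol/L × 238.3 g/mol × 2.405 L ÷ 1000 = 14.041 g

zinc sulfate 82.591 mL; ammonium chloride 18.873 mL; L-glutamine 1.876 g; potassium phosphate buffer 173.160 mL; sodium succinate 12.338 g; HEPES 14.041 g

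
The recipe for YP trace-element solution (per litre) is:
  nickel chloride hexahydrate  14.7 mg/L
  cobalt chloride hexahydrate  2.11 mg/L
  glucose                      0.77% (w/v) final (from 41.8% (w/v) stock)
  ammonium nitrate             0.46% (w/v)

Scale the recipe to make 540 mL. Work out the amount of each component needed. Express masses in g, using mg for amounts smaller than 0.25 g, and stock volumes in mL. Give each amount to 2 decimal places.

Working volume: 540 mL = 0.54 L.
nickel chloride hexahydrate: 14.7 mg/L × 0.54 L = 7.94 mg
cobalt chloride hexahydrate: 2.11 mg/L × 0.54 L = 1.14 mg
glucose: V = C2·V2/C1 = 0.77% ÷ 41.8% × 540 mL = 9.95 mL
ammonium nitrate: 0.46% w/v = 4.6 g/L → 4.6 × 0.54 L = 2.48 g

nickel chloride hexahydrate 7.94 mg; cobalt chloride hexahydrate 1.14 mg; glucose 9.95 mL; ammonium nitrate 2.48 g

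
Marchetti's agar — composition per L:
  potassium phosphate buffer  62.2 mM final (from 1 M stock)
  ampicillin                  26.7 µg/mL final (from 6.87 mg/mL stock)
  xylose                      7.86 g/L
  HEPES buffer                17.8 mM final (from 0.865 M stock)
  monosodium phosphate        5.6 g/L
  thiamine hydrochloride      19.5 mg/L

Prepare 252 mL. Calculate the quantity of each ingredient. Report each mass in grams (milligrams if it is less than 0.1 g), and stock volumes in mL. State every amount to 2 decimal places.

Target volume = 252 mL = 0.252 L.
potassium phosphate buffer: dilute stock: 62.2 mM × 252 mL ÷ 1000 mM = 15.67 mL
ampicillin: dilute stock: 26.7 µg/mL × 252 mL ÷ 6870 µg/mL = 0.98 mL
xylose: 7.86 g/L × 0.252 L = 1.98 g
HEPES buffer: dilute stock: 17.8 mM × 252 mL ÷ 865 mM = 5.19 mL
monosodium phosphate: 5.6 g/L × 0.252 L = 1.41 g
thiamine hydrochloride: 19.5 mg/L × 0.252 L = 4.91 mg

potassium phosphate buffer 15.67 mL; ampicillin 0.98 mL; xylose 1.98 g; HEPES buffer 5.19 mL; monosodium phosphate 1.41 g; thiamine hydrochloride 4.91 mg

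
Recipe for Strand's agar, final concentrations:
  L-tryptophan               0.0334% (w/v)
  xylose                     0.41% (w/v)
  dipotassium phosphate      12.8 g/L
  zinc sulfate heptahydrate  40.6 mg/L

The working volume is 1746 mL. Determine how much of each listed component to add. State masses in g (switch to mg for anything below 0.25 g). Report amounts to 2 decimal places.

Scale factor relative to 1 L: 1.746.
L-tryptophan: 0.0334% w/v = 0.334 g/L → 0.334 × 1.746 L = 0.58 g
xylose: 0.41 g per 100 mL × 1746 mL ÷ 100 = 7.16 g
dipotassium phosphate: 12.8 g/L × 1.746 L = 22.35 g
zinc sulfate heptahydrate: 40.6 mg/L × 1.746 L = 70.89 mg

L-tryptophan 0.58 g; xylose 7.16 g; dipotassium phosphate 22.35 g; zinc sulfate heptahydrate 70.89 mg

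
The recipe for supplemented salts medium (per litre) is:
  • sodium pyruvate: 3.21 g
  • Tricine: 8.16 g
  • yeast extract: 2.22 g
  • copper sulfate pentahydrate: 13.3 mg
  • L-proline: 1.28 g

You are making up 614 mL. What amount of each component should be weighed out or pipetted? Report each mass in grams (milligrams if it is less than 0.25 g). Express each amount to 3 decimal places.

Scale factor = 614 mL / 1000 mL = 0.614.
sodium pyruvate: 3.21 g × (614 mL / 1000 mL) = 1.971 g
Tricine: 8.16 g × (614 mL / 1000 mL) = 5.010 g
yeast extract: 2.22 g × (614 mL / 1000 mL) = 1.363 g
copper sulfate pentahydrate: 13.3 mg × (614 mL / 1000 mL) = 8.166 mg
L-proline: 1.28 g × (614 mL / 1000 mL) = 0.786 g

sodium pyruvate 1.971 g; Tricine 5.010 g; yeast extract 1.363 g; copper sulfate pentahydrate 8.166 mg; L-proline 0.786 g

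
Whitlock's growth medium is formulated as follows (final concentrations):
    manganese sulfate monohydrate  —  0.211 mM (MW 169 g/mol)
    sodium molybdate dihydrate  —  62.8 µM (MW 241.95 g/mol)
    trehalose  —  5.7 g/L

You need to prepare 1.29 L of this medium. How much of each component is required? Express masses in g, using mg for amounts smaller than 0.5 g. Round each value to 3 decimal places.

manganese sulfate monohydrate 46.000 mg; sodium molybdate dihydrate 19.601 mg; trehalose 7.353 g

Working volume: 1.29 L.
manganese sulfate monohydrate: 0.211 mmol/L × 169 mg/mmol × 1.29 L = 46.000 mg
sodium molybdate dihydrate: 62.8 µmol/L × 241.95 g/mol × 1.29 L ÷ 1000 = 19.601 mg
trehalose: 5.7 g/L × 1.29 L = 7.353 g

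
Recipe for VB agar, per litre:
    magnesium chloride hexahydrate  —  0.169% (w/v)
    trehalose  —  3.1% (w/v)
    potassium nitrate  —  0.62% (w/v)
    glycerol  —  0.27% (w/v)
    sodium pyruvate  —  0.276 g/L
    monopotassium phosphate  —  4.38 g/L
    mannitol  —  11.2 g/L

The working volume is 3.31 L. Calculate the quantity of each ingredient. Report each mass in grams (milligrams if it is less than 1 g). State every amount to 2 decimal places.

magnesium chloride hexahydrate 5.59 g; trehalose 102.61 g; potassium nitrate 20.52 g; glycerol 8.94 g; sodium pyruvate 913.56 mg; monopotassium phosphate 14.50 g; mannitol 37.07 g

Scale factor relative to 1 L: 3.31.
magnesium chloride hexahydrate: 0.169 g per 100 mL × 3310 mL ÷ 100 = 5.59 g
trehalose: 3.1% w/v = 31 g/L → 31 × 3.31 L = 102.61 g
potassium nitrate: 0.62 g per 100 mL × 3310 mL ÷ 100 = 20.52 g
glycerol: 0.27 g per 100 mL × 3310 mL ÷ 100 = 8.94 g
sodium pyruvate: 0.276 g/L × 3.31 L = 0.91356 g = 913.56 mg
monopotassium phosphate: 4.38 g/L × 3.31 L = 14.50 g
mannitol: 11.2 g/L × 3.31 L = 37.07 g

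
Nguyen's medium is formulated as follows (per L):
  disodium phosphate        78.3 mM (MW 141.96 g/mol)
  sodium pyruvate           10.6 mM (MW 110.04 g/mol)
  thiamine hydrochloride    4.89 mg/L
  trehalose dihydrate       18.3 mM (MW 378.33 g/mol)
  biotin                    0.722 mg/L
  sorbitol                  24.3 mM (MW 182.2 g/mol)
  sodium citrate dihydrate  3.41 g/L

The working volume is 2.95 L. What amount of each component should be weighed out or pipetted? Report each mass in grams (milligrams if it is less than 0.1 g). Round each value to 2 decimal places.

disodium phosphate 32.79 g; sodium pyruvate 3.44 g; thiamine hydrochloride 14.43 mg; trehalose dihydrate 20.42 g; biotin 2.13 mg; sorbitol 13.06 g; sodium citrate dihydrate 10.06 g

Working volume: 2.95 L.
disodium phosphate: 78.3 mmol/L × 141.96 g/mol × 2.95 L ÷ 1000 = 32.79 g
sodium pyruvate: 10.6 mmol/L × 110.04 g/mol × 2.95 L ÷ 1000 = 3.44 g
thiamine hydrochloride: 4.89 mg/L × 2.95 L = 14.43 mg
trehalose dihydrate: 18.3 mmol/L × 378.33 g/mol × 2.95 L ÷ 1000 = 20.42 g
biotin: 0.722 mg/L × 2.95 L = 2.13 mg
sorbitol: 24.3 mmol/L × 182.2 g/mol × 2.95 L ÷ 1000 = 13.06 g
sodium citrate dihydrate: 3.41 g/L × 2.95 L = 10.06 g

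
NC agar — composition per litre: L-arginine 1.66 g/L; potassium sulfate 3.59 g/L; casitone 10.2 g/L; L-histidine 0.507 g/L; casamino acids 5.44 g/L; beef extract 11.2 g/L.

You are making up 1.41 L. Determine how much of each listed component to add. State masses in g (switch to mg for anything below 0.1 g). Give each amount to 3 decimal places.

Working volume: 1.41 L.
L-arginine: 1.66 g/L × 1.41 L = 2.341 g
potassium sulfate: 3.59 g/L × 1.41 L = 5.062 g
casitone: 10.2 g/L × 1.41 L = 14.382 g
L-histidine: 0.507 g/L × 1.41 L = 0.715 g
casamino acids: 5.44 g/L × 1.41 L = 7.670 g
beef extract: 11.2 g/L × 1.41 L = 15.792 g

L-arginine 2.341 g; potassium sulfate 5.062 g; casitone 14.382 g; L-histidine 0.715 g; casamino acids 7.670 g; beef extract 15.792 g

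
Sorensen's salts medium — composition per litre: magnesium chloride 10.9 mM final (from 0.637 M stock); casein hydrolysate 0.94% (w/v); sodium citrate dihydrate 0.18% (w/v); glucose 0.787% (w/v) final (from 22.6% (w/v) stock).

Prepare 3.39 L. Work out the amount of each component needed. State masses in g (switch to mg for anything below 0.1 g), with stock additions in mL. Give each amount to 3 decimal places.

Scale factor relative to 1 L: 3.39.
magnesium chloride: C1V1 = C2V2 → 10.9 mM × 3390 mL ÷ 637 mM = 58.008 mL
casein hydrolysate: 0.94 g per 100 mL × 3390 mL ÷ 100 = 31.866 g
sodium citrate dihydrate: 0.18 g per 100 mL × 3390 mL ÷ 100 = 6.102 g
glucose: dilute stock: 0.787% ÷ 22.6% × 3390 mL = 118.050 mL

magnesium chloride 58.008 mL; casein hydrolysate 31.866 g; sodium citrate dihydrate 6.102 g; glucose 118.050 mL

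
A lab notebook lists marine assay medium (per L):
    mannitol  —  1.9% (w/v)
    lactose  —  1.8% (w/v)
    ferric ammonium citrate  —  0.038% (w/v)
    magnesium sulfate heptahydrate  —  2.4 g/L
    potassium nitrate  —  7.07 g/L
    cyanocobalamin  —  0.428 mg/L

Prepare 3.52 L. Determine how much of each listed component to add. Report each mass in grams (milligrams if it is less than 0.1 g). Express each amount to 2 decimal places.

Scale factor relative to 1 L: 3.52.
mannitol: 1.9 g per 100 mL × 3520 mL ÷ 100 = 66.88 g
lactose: 1.8 g per 100 mL × 3520 mL ÷ 100 = 63.36 g
ferric ammonium citrate: 0.038 g per 100 mL × 3520 mL ÷ 100 = 1.34 g
magnesium sulfate heptahydrate: 2.4 g/L × 3.52 L = 8.45 g
potassium nitrate: 7.07 g/L × 3.52 L = 24.89 g
cyanocobalamin: 0.428 mg/L × 3.52 L = 1.51 mg

mannitol 66.88 g; lactose 63.36 g; ferric ammonium citrate 1.34 g; magnesium sulfate heptahydrate 8.45 g; potassium nitrate 24.89 g; cyanocobalamin 1.51 mg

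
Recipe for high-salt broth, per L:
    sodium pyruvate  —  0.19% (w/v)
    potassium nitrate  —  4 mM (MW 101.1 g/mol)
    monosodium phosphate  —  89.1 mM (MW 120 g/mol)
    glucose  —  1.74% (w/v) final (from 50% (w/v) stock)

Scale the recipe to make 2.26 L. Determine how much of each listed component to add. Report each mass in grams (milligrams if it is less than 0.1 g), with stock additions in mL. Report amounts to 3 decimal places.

Working volume: 2.26 L.
sodium pyruvate: 0.19% w/v = 1.9 g/L → 1.9 × 2.26 L = 4.294 g
potassium nitrate: 4 mmol/L × 101.1 g/mol × 2.26 L ÷ 1000 = 0.914 g
monosodium phosphate: 89.1 mmol/L × 120 g/mol × 2.26 L ÷ 1000 = 24.164 g
glucose: C1V1 = C2V2 → 1.74% ÷ 50% × 2260 mL = 78.648 mL

sodium pyruvate 4.294 g; potassium nitrate 0.914 g; monosodium phosphate 24.164 g; glucose 78.648 mL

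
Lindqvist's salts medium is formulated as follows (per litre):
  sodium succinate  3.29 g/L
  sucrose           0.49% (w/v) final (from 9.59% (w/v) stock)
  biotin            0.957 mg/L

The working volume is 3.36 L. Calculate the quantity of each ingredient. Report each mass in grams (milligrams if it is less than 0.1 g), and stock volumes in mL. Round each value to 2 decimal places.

Working volume: 3.36 L.
sodium succinate: 3.29 g/L × 3.36 L = 11.05 g
sucrose: C1V1 = C2V2 → 0.49% ÷ 9.59% × 3360 mL = 171.68 mL
biotin: 0.957 mg/L × 3.36 L = 3.22 mg

sodium succinate 11.05 g; sucrose 171.68 mL; biotin 3.22 mg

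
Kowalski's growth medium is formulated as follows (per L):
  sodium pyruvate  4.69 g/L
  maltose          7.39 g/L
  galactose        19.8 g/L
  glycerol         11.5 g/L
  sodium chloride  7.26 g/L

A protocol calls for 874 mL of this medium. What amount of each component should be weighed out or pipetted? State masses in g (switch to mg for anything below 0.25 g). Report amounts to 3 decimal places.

Working volume: 874 mL = 0.874 L.
sodium pyruvate: 4.69 g/L × 0.874 L = 4.099 g
maltose: 7.39 g/L × 0.874 L = 6.459 g
galactose: 19.8 g/L × 0.874 L = 17.305 g
glycerol: 11.5 g/L × 0.874 L = 10.051 g
sodium chloride: 7.26 g/L × 0.874 L = 6.345 g

sodium pyruvate 4.099 g; maltose 6.459 g; galactose 17.305 g; glycerol 10.051 g; sodium chloride 6.345 g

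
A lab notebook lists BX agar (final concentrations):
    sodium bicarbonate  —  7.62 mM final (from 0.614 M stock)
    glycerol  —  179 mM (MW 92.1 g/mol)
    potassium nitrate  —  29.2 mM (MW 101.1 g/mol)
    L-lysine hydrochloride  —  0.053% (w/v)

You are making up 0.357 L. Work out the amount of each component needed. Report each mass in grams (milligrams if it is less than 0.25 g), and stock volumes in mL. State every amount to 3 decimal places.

Working volume: 0.357 L.
sodium bicarbonate: V = C2·V2/C1 = 7.62 mM × 357 mL ÷ 614 mM = 4.431 mL
glycerol: 179 mmol/L × 92.1 g/mol × 0.357 L ÷ 1000 = 5.885 g
potassium nitrate: 29.2 mmol/L × 101.1 g/mol × 0.357 L ÷ 1000 = 1.054 g
L-lysine hydrochloride: 0.053% w/v = 0.53 g/L → 0.53 × 0.357 L = 0.18921 g = 189.210 mg

sodium bicarbonate 4.431 mL; glycerol 5.885 g; potassium nitrate 1.054 g; L-lysine hydrochloride 189.210 mg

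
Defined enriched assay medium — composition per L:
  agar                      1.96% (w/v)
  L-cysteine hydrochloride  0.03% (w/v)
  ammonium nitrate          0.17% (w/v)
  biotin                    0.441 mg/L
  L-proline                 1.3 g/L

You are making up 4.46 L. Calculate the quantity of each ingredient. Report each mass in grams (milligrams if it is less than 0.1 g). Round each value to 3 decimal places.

agar 87.416 g; L-cysteine hydrochloride 1.338 g; ammonium nitrate 7.582 g; biotin 1.967 mg; L-proline 5.798 g

Scale factor relative to 1 L: 4.46.
agar: 1.96% w/v = 19.6 g/L → 19.6 × 4.46 L = 87.416 g
L-cysteine hydrochloride: 0.03 g per 100 mL × 4460 mL ÷ 100 = 1.338 g
ammonium nitrate: 0.17% w/v = 1.7 g/L → 1.7 × 4.46 L = 7.582 g
biotin: 0.441 mg/L × 4.46 L = 1.967 mg
L-proline: 1.3 g/L × 4.46 L = 5.798 g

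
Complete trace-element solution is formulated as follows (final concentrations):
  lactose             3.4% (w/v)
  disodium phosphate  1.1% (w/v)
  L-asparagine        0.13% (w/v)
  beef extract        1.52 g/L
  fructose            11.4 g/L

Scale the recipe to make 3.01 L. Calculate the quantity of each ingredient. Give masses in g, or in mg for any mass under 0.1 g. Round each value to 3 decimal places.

Working volume: 3.01 L.
lactose: 3.4 g per 100 mL × 3010 mL ÷ 100 = 102.340 g
disodium phosphate: 1.1 g per 100 mL × 3010 mL ÷ 100 = 33.110 g
L-asparagine: 0.13 g per 100 mL × 3010 mL ÷ 100 = 3.913 g
beef extract: 1.52 g/L × 3.01 L = 4.575 g
fructose: 11.4 g/L × 3.01 L = 34.314 g

lactose 102.340 g; disodium phosphate 33.110 g; L-asparagine 3.913 g; beef extract 4.575 g; fructose 34.314 g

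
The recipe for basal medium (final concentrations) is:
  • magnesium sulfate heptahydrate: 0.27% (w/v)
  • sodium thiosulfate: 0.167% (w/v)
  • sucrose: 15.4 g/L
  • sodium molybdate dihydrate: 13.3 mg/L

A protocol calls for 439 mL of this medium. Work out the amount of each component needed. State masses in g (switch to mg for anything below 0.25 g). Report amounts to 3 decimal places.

Target volume = 439 mL = 0.439 L.
magnesium sulfate heptahydrate: 0.27 g per 100 mL × 439 mL ÷ 100 = 1.185 g
sodium thiosulfate: 0.167 g per 100 mL × 439 mL ÷ 100 = 0.733 g
sucrose: 15.4 g/L × 0.439 L = 6.761 g
sodium molybdate dihydrate: 13.3 mg/L × 0.439 L = 5.839 mg

magnesium sulfate heptahydrate 1.185 g; sodium thiosulfate 0.733 g; sucrose 6.761 g; sodium molybdate dihydrate 5.839 mg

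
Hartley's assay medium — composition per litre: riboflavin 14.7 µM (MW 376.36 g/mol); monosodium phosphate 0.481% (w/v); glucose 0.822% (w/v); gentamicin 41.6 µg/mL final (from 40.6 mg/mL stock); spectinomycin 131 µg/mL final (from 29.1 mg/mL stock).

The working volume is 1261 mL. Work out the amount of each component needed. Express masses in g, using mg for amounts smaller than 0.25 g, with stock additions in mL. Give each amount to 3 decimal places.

Scale factor relative to 1 L: 1.261.
riboflavin: 14.7 µmol/L × 376.36 g/mol × 1.261 L ÷ 1000 = 6.976 mg
monosodium phosphate: 0.481 g per 100 mL × 1261 mL ÷ 100 = 6.065 g
glucose: 0.822 g per 100 mL × 1261 mL ÷ 100 = 10.365 g
gentamicin: V = C2·V2/C1 = 41.6 µg/mL × 1261 mL ÷ 40600 µg/mL = 1.292 mL
spectinomycin: V = C2·V2/C1 = 131 µg/mL × 1261 mL ÷ 29100 µg/mL = 5.677 mL

riboflavin 6.976 mg; monosodium phosphate 6.065 g; glucose 10.365 g; gentamicin 1.292 mL; spectinomycin 5.677 mL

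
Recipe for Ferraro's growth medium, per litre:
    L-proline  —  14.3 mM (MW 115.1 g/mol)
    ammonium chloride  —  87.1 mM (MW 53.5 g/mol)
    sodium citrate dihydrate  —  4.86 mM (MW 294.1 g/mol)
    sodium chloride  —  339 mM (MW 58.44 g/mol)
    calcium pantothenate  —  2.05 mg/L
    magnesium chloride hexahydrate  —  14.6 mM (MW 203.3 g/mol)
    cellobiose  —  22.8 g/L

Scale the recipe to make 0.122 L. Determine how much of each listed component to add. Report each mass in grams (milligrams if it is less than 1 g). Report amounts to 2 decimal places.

Scale factor relative to 1 L: 0.122.
L-proline: 14.3 mmol/L × 115.1 mg/mmol × 0.122 L = 200.80 mg
ammonium chloride: 87.1 mmol/L × 53.5 mg/mmol × 0.122 L = 568.50 mg
sodium citrate dihydrate: 4.86 mmol/L × 294.1 mg/mmol × 0.122 L = 174.38 mg
sodium chloride: 339 mmol/L × 58.44 g/mol × 0.122 L ÷ 1000 = 2.42 g
calcium pantothenate: 2.05 mg/L × 0.122 L = 0.25 mg
magnesium chloride hexahydrate: 14.6 mmol/L × 203.3 mg/mmol × 0.122 L = 362.12 mg
cellobiose: 22.8 g/L × 0.122 L = 2.78 g

L-proline 200.80 mg; ammonium chloride 568.50 mg; sodium citrate dihydrate 174.38 mg; sodium chloride 2.42 g; calcium pantothenate 0.25 mg; magnesium chloride hexahydrate 362.12 mg; cellobiose 2.78 g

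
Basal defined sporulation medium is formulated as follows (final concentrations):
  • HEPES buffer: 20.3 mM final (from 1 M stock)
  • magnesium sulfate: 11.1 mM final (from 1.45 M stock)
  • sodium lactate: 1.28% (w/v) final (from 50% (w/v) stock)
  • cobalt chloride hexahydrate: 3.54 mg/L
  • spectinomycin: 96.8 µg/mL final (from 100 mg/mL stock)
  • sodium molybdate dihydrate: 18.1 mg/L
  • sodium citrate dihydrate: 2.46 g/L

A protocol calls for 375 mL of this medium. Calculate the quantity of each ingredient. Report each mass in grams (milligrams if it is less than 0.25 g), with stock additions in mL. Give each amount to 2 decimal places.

HEPES buffer 7.61 mL; magnesium sulfate 2.87 mL; sodium lactate 9.60 mL; cobalt chloride hexahydrate 1.33 mg; spectinomycin 0.36 mL; sodium molybdate dihydrate 6.79 mg; sodium citrate dihydrate 0.92 g

Working volume: 375 mL = 0.375 L.
HEPES buffer: C1V1 = C2V2 → 20.3 mM × 375 mL ÷ 1000 mM = 7.61 mL
magnesium sulfate: V = C2·V2/C1 = 11.1 mM × 375 mL ÷ 1450 mM = 2.87 mL
sodium lactate: dilute stock: 1.28% ÷ 50% × 375 mL = 9.60 mL
cobalt chloride hexahydrate: 3.54 mg/L × 0.375 L = 1.33 mg
spectinomycin: dilute stock: 96.8 µg/mL × 375 mL ÷ 100000 µg/mL = 0.36 mL
sodium molybdate dihydrate: 18.1 mg/L × 0.375 L = 6.79 mg
sodium citrate dihydrate: 2.46 g/L × 0.375 L = 0.92 g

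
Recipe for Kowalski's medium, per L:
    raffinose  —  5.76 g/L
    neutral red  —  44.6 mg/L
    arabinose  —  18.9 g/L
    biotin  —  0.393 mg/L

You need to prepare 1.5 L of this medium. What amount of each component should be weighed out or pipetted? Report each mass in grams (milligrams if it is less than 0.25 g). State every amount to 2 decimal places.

Working volume: 1.5 L.
raffinose: 5.76 g/L × 1.5 L = 8.64 g
neutral red: 44.6 mg/L × 1.5 L = 66.90 mg
arabinose: 18.9 g/L × 1.5 L = 28.35 g
biotin: 0.393 mg/L × 1.5 L = 0.59 mg

raffinose 8.64 g; neutral red 66.90 mg; arabinose 28.35 g; biotin 0.59 mg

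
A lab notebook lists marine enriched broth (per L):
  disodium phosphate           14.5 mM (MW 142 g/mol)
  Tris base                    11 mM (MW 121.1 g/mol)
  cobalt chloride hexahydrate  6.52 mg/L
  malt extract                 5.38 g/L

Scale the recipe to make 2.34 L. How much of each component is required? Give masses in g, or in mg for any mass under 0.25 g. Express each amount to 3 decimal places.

disodium phosphate 4.818 g; Tris base 3.117 g; cobalt chloride hexahydrate 15.257 mg; malt extract 12.589 g

Scale factor relative to 1 L: 2.34.
disodium phosphate: 14.5 mmol/L × 142 g/mol × 2.34 L ÷ 1000 = 4.818 g
Tris base: 11 mmol/L × 121.1 g/mol × 2.34 L ÷ 1000 = 3.117 g
cobalt chloride hexahydrate: 6.52 mg/L × 2.34 L = 15.257 mg
malt extract: 5.38 g/L × 2.34 L = 12.589 g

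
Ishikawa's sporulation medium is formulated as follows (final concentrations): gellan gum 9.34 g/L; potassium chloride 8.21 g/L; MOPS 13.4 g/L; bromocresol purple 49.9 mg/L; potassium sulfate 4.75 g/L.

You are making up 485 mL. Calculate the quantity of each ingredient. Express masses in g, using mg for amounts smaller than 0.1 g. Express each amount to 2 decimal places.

gellan gum 4.53 g; potassium chloride 3.98 g; MOPS 6.50 g; bromocresol purple 24.20 mg; potassium sulfate 2.30 g

Target volume = 485 mL = 0.485 L.
gellan gum: 9.34 g/L × 0.485 L = 4.53 g
potassium chloride: 8.21 g/L × 0.485 L = 3.98 g
MOPS: 13.4 g/L × 0.485 L = 6.50 g
bromocresol purple: 49.9 mg/L × 0.485 L = 24.20 mg
potassium sulfate: 4.75 g/L × 0.485 L = 2.30 g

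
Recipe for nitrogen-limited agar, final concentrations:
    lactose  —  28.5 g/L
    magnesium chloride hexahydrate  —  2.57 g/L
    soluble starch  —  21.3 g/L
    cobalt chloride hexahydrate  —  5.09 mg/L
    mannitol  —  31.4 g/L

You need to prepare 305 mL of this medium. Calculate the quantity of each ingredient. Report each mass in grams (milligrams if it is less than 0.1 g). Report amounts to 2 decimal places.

Working volume: 305 mL = 0.305 L.
lactose: 28.5 g/L × 0.305 L = 8.69 g
magnesium chloride hexahydrate: 2.57 g/L × 0.305 L = 0.78 g
soluble starch: 21.3 g/L × 0.305 L = 6.50 g
cobalt chloride hexahydrate: 5.09 mg/L × 0.305 L = 1.55 mg
mannitol: 31.4 g/L × 0.305 L = 9.58 g

lactose 8.69 g; magnesium chloride hexahydrate 0.78 g; soluble starch 6.50 g; cobalt chloride hexahydrate 1.55 mg; mannitol 9.58 g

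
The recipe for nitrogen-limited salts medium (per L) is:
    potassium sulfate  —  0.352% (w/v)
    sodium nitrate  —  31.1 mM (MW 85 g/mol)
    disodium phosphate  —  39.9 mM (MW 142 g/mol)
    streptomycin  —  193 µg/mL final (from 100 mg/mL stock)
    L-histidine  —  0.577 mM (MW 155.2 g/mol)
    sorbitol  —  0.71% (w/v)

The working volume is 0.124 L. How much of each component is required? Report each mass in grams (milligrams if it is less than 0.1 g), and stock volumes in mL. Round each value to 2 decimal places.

Working volume: 0.124 L.
potassium sulfate: 0.352% w/v = 3.52 g/L → 3.52 × 0.124 L = 0.44 g
sodium nitrate: 31.1 mmol/L × 85 g/mol × 0.124 L ÷ 1000 = 0.33 g
disodium phosphate: 39.9 mmol/L × 142 g/mol × 0.124 L ÷ 1000 = 0.70 g
streptomycin: V = C2·V2/C1 = 193 µg/mL × 124 mL ÷ 100000 µg/mL = 0.24 mL
L-histidine: 0.577 mmol/L × 155.2 mg/mmol × 0.124 L = 11.10 mg
sorbitol: 0.71 g per 100 mL × 124 mL ÷ 100 = 0.88 g

potassium sulfate 0.44 g; sodium nitrate 0.33 g; disodium phosphate 0.70 g; streptomycin 0.24 mL; L-histidine 11.10 mg; sorbitol 0.88 g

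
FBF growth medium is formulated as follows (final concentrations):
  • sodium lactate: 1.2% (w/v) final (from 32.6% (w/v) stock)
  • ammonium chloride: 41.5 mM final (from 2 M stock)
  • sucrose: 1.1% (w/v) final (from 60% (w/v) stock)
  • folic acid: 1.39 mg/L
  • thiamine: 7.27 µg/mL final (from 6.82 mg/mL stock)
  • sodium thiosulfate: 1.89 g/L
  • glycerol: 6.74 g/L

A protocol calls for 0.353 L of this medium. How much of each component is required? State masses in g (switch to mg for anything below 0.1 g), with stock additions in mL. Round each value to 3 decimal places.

Working volume: 0.353 L.
sodium lactate: C1V1 = C2V2 → 1.2% ÷ 32.6% × 353 mL = 12.994 mL
ammonium chloride: C1V1 = C2V2 → 41.5 mM × 353 mL ÷ 2000 mM = 7.325 mL
sucrose: V = C2·V2/C1 = 1.1% ÷ 60% × 353 mL = 6.472 mL
folic acid: 1.39 mg/L × 0.353 L = 0.491 mg
thiamine: C1V1 = C2V2 → 7.27 µg/mL × 353 mL ÷ 6820 µg/mL = 0.376 mL
sodium thiosulfate: 1.89 g/L × 0.353 L = 0.667 g
glycerol: 6.74 g/L × 0.353 L = 2.379 g

sodium lactate 12.994 mL; ammonium chloride 7.325 mL; sucrose 6.472 mL; folic acid 0.491 mg; thiamine 0.376 mL; sodium thiosulfate 0.667 g; glycerol 2.379 g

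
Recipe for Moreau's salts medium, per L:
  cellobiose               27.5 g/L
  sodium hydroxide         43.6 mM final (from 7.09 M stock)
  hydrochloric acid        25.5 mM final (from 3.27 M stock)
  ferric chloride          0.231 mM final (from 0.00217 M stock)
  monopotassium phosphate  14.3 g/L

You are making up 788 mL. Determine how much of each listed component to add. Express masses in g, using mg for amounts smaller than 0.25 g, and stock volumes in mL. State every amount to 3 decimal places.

cellobiose 21.670 g; sodium hydroxide 4.846 mL; hydrochloric acid 6.145 mL; ferric chloride 83.884 mL; monopotassium phosphate 11.268 g

Scale factor relative to 1 L: 0.788.
cellobiose: 27.5 g/L × 0.788 L = 21.670 g
sodium hydroxide: dilute stock: 43.6 mM × 788 mL ÷ 7090 mM = 4.846 mL
hydrochloric acid: dilute stock: 25.5 mM × 788 mL ÷ 3270 mM = 6.145 mL
ferric chloride: V = C2·V2/C1 = 0.231 mM × 788 mL ÷ 2.17 mM = 83.884 mL
monopotassium phosphate: 14.3 g/L × 0.788 L = 11.268 g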